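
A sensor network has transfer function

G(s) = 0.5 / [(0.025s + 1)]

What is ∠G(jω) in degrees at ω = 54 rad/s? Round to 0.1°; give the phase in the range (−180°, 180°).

-53.5°

At ω = 54 rad/s:
pole (1 + j54·0.025) = 1 + j1.35 → |·| ≈ 1.68, ∠ ≈ 53.47°
∠G = (0°) − (53.47°) = -53.47°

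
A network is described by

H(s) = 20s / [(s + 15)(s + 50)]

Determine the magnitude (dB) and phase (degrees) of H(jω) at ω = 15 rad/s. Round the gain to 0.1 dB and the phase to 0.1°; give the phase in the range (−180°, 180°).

At s = jω = j15:
zero at origin: s = j15 → |·| = 15, ∠ = 90.00°
pole (s+15): 15 + j15 → |·| = √(15²+15²) = √450 ≈ 21.213, ∠ = arctan(15/15) ≈ 45.00°
pole (s+50): 50 + j15 → |·| = √(50²+15²) = √2725 ≈ 52.202, ∠ = arctan(15/50) ≈ 16.70°
|H| = 20 · 15 / 1107.4 ≈ 0.2709
Gain = 20 log₁₀(0.2709) ≈ -11.34 dB
∠H = 90.00° − 61.70° = 28.30°

-11.3 dB, 28.3°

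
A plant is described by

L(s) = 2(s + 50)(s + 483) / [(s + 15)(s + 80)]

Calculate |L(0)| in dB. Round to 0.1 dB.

L(0) = 2·50·483 / (15·80) = 40.25
20 log₁₀(40.25) ≈ 32.10 dB

32.1 dB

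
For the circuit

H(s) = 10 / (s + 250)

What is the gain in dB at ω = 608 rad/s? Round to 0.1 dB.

Substitute s = j608:
Numerator: 10 = 10 + j0
Denominator: (j608) + 250 = 250 + j608
|N| = √(10² + 0²) ≈ 10, ∠N ≈ 0.00°
|D| = √(250² + 608²) ≈ 657.39, ∠D ≈ 67.65°
|H| = 10 / 657.39 ≈ 0.015212
Gain = 20 log₁₀(0.015212) ≈ -36.36 dB

-36.4 dB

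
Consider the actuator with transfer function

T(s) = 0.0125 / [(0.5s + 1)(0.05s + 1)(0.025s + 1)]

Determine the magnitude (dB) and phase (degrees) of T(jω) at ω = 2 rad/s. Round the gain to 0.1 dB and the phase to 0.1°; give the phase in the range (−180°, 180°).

At ω = 2 rad/s:
pole (1 + j2·0.5) = 1 + j1 → |·| ≈ 1.4142, ∠ ≈ 45.00°
pole (1 + j2·0.05) = 1 + j0.1 → |·| ≈ 1.005, ∠ ≈ 5.71°
pole (1 + j2·0.025) = 1 + j0.05 → |·| ≈ 1.0012, ∠ ≈ 2.86°
|T| = 0.0125 · 1 / (1.4142 · 1.005 · 1.0012) ≈ 0.0087844
Gain = 20 log₁₀(0.0087844) ≈ -41.13 dB
∠T = (0°) − (45.00° + 5.71° + 2.86°) = -53.57°

-41.1 dB, -53.6°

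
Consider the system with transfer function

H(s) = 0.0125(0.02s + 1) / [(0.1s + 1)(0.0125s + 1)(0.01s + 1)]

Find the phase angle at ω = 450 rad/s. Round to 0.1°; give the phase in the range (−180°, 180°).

-162.5°

At ω = 450 rad/s:
zero (1 + j450·0.02) = 1 + j9 → |·| ≈ 9.0554, ∠ ≈ 83.66°
pole (1 + j450·0.1) = 1 + j45 → |·| ≈ 45.011, ∠ ≈ 88.73°
pole (1 + j450·0.0125) = 1 + j5.625 → |·| ≈ 5.7132, ∠ ≈ 79.92°
pole (1 + j450·0.01) = 1 + j4.5 → |·| ≈ 4.6098, ∠ ≈ 77.47°
∠H = (83.66°) − (88.73° + 79.92° + 77.47°) = -162.46°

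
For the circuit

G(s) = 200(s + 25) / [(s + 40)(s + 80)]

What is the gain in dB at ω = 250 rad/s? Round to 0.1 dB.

At s = jω = j250:
zero (s+25): 25 + j250 → |·| = √(25²+250²) = √63125 ≈ 251.25, ∠ = arctan(250/25) ≈ 84.29°
pole (s+40): 40 + j250 → |·| = √(40²+250²) = √64100 ≈ 253.18, ∠ = arctan(250/40) ≈ 80.91°
pole (s+80): 80 + j250 → |·| = √(80²+250²) = √68900 ≈ 262.49, ∠ = arctan(250/80) ≈ 72.26°
|G| = 200 · 251.25 / 66457 ≈ 0.75613
Gain = 20 log₁₀(0.75613) ≈ -2.43 dB

-2.4 dB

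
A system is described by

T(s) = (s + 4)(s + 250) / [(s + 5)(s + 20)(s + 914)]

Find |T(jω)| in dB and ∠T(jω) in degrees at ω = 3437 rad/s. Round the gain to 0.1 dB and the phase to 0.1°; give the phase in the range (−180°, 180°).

-71.0 dB, -78.9°

At s = jω = j3437:
zero (s+4): 4 + j3437 → |·| = √(4²+3437²) = √11812985 ≈ 3437, ∠ = arctan(3437/4) ≈ 89.93°
zero (s+250): 250 + j3437 → |·| = √(250²+3437²) = √11875469 ≈ 3446.1, ∠ = arctan(3437/250) ≈ 85.84°
pole (s+5): 5 + j3437 → |·| = √(5²+3437²) = √11812994 ≈ 3437, ∠ = arctan(3437/5) ≈ 89.92°
pole (s+20): 20 + j3437 → |·| = √(20²+3437²) = √11813369 ≈ 3437.1, ∠ = arctan(3437/20) ≈ 89.67°
pole (s+914): 914 + j3437 → |·| = √(914²+3437²) = √12648365 ≈ 3556.5, ∠ = arctan(3437/914) ≈ 75.11°
|T| = 1 · 1.1844e+07 / 4.2014e+10 ≈ 0.00028191
Gain = 20 log₁₀(0.00028191) ≈ -71.00 dB
∠T = 175.77° − 254.70° = -78.93°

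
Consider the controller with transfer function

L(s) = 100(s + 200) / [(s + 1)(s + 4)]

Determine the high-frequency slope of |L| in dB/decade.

-20 dB/decade

Each pole contributes −20 dB/decade at high frequency; each zero contributes +20 dB/decade.
Net: 1 zero(s) − 2 pole(s) → -20 dB/decade.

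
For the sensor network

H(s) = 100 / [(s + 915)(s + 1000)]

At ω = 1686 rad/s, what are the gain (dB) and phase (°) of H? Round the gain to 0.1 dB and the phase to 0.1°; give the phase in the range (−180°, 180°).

-91.5 dB, -120.8°

At s = jω = j1686:
pole (s+915): 915 + j1686 → |·| = √(915²+1686²) = √3679821 ≈ 1918.3, ∠ = arctan(1686/915) ≈ 61.51°
pole (s+1000): 1000 + j1686 → |·| = √(1000²+1686²) = √3842596 ≈ 1960.3, ∠ = arctan(1686/1000) ≈ 59.33°
|H| = 100 / 3.7604e+06 ≈ 2.6593e-05
Gain = 20 log₁₀(2.6593e-05) ≈ -91.50 dB
∠H = 0.00° − 120.84° = -120.84°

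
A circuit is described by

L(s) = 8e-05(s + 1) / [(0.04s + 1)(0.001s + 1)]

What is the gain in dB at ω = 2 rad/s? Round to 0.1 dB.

-75.0 dB

At ω = 2 rad/s:
zero (1 + j2·1) = 1 + j2 → |·| ≈ 2.2361, ∠ ≈ 63.43°
pole (1 + j2·0.04) = 1 + j0.08 → |·| ≈ 1.0032, ∠ ≈ 4.57°
pole (1 + j2·0.001) = 1 + j0.002 → |·| ≈ 1, ∠ ≈ 0.11°
|L| = 8e-05 · 2.2361 / (1.0032 · 1) ≈ 0.00017832
Gain = 20 log₁₀(0.00017832) ≈ -74.98 dB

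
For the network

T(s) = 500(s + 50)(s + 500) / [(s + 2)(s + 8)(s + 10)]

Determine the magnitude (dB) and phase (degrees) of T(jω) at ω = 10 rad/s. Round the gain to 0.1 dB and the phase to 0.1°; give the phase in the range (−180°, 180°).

At s = jω = j10:
zero (s+50): 50 + j10 → |·| = √(50²+10²) = √2600 ≈ 50.99, ∠ = arctan(10/50) ≈ 11.31°
zero (s+500): 500 + j10 → |·| = √(500²+10²) = √250100 ≈ 500.1, ∠ = arctan(10/500) ≈ 1.15°
pole (s+2): 2 + j10 → |·| = √(2²+10²) = √104 ≈ 10.198, ∠ = arctan(10/2) ≈ 78.69°
pole (s+8): 8 + j10 → |·| = √(8²+10²) = √164 ≈ 12.806, ∠ = arctan(10/8) ≈ 51.34°
pole (s+10): 10 + j10 → |·| = √(10²+10²) = √200 ≈ 14.142, ∠ = arctan(10/10) ≈ 45.00°
|T| = 500 · 25500 / 1846.9 ≈ 6903.5
Gain = 20 log₁₀(6903.5) ≈ 76.78 dB
∠T = 12.46° − 175.03° = -162.57°

76.8 dB, -162.6°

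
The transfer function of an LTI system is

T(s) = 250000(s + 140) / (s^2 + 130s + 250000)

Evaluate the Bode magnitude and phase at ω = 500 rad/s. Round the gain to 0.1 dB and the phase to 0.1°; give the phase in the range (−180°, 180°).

At s = jω = j500:
zero (s+140): 140 + j500 → |·| = √(140²+500²) = √269600 ≈ 519.23, ∠ = arctan(500/140) ≈ 74.36°
quadratic: (j500)² + 130·j500 + 250000 = 0 + j65000 → |·| ≈ 65000, ∠ ≈ 90.00°
|T| = 250000 · 519.23 / 65000 ≈ 1997
Gain = 20 log₁₀(1997) ≈ 66.01 dB
∠T = 74.36° − 90.00° = -15.64°

66.0 dB, -15.6°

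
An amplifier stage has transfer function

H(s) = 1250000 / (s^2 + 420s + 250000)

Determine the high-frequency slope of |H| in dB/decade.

-40 dB/decade

Each pole contributes −20 dB/decade at high frequency; each zero contributes +20 dB/decade.
Net: 0 zero(s) − 2 pole(s) → -40 dB/decade.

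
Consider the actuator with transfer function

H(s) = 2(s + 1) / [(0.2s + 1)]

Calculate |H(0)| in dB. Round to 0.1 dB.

6.0 dB

H(0) = 2 · 1 / 1 = 2
20 log₁₀(2) ≈ 6.02 dB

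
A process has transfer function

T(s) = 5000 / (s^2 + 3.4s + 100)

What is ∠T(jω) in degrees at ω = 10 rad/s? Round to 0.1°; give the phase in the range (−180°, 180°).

-90.0°

At s = jω = j10:
quadratic: (j10)² + 3.4·j10 + 100 = 0 + j34 → |·| ≈ 34, ∠ ≈ 90.00°
∠T = 0.00° − 90.00° = -90.00°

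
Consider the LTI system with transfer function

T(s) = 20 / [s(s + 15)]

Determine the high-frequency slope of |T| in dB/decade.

-40 dB/decade

Each pole contributes −20 dB/decade at high frequency; each zero contributes +20 dB/decade.
Net: 0 zero(s) − 2 pole(s) → -40 dB/decade.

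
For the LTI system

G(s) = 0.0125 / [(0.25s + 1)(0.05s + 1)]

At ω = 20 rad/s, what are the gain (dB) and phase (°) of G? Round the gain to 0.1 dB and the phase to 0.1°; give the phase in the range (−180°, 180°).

-55.2 dB, -123.7°

At ω = 20 rad/s:
pole (1 + j20·0.25) = 1 + j5 → |·| ≈ 5.099, ∠ ≈ 78.69°
pole (1 + j20·0.05) = 1 + j1 → |·| ≈ 1.4142, ∠ ≈ 45.00°
|G| = 0.0125 · 1 / (5.099 · 1.4142) ≈ 0.0017335
Gain = 20 log₁₀(0.0017335) ≈ -55.22 dB
∠G = (0°) − (78.69° + 45.00°) = -123.69°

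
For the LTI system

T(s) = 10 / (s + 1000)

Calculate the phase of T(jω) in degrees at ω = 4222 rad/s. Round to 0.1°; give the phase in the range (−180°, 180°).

-76.7°

At s = jω = j4222:
pole (s+1000): 1000 + j4222 → |·| = √(1000²+4222²) = √18825284 ≈ 4338.8, ∠ = arctan(4222/1000) ≈ 76.67°
∠T = 0.00° − 76.67° = -76.67°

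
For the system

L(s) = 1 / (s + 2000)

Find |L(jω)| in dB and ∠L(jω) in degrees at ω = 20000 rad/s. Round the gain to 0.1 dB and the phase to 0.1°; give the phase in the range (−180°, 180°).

-86.1 dB, -84.3°

At s = jω = j20000:
pole (s+2000): 2000 + j20000 → |·| = √(2000²+20000²) = √404000000 ≈ 20100, ∠ = arctan(20000/2000) ≈ 84.29°
|L| = 1 / 20100 ≈ 4.9751e-05
Gain = 20 log₁₀(4.9751e-05) ≈ -86.06 dB
∠L = 0.00° − 84.29° = -84.29°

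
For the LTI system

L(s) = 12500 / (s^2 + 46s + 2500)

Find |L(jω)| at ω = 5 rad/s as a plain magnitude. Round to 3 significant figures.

5.03

At s = jω = j5:
quadratic: (j5)² + 46·j5 + 2500 = 2475 + j230 → |·| ≈ 2485.7, ∠ ≈ 5.31°
|L| = 12500 / 2485.7 ≈ 5.0288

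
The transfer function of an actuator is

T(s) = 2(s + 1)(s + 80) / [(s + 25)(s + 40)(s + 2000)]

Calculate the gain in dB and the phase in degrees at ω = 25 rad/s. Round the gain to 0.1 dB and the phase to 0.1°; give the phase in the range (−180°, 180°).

-58.0 dB, 27.3°

At s = jω = j25:
zero (s+1): 1 + j25 → |·| = √(1²+25²) = √626 ≈ 25.02, ∠ = arctan(25/1) ≈ 87.71°
zero (s+80): 80 + j25 → |·| = √(80²+25²) = √7025 ≈ 83.815, ∠ = arctan(25/80) ≈ 17.35°
pole (s+25): 25 + j25 → |·| = √(25²+25²) = √1250 ≈ 35.355, ∠ = arctan(25/25) ≈ 45.00°
pole (s+40): 40 + j25 → |·| = √(40²+25²) = √2225 ≈ 47.17, ∠ = arctan(25/40) ≈ 32.01°
pole (s+2000): 2000 + j25 → |·| = √(2000²+25²) = √4000625 ≈ 2000.2, ∠ = arctan(25/2000) ≈ 0.72°
|T| = 2 · 2097.1 / 3.3357e+06 ≈ 0.0012574
Gain = 20 log₁₀(0.0012574) ≈ -58.01 dB
∠T = 105.06° − 77.73° = 27.33°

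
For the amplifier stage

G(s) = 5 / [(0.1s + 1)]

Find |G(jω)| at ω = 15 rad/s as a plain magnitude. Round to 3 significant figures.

2.77

At ω = 15 rad/s:
pole (1 + j15·0.1) = 1 + j1.5 → |·| ≈ 1.8028, ∠ ≈ 56.31°
|G| = 5 · 1 / (1.8028) ≈ 2.7735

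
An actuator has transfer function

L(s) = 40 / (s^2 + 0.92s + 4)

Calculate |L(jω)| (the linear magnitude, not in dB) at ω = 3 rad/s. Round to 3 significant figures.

At s = jω = j3:
quadratic: (j3)² + 0.92·j3 + 4 = -5 + j2.76 → |·| ≈ 5.7112, ∠ ≈ 151.10°
|L| = 40 / 5.7112 ≈ 7.0038

7.00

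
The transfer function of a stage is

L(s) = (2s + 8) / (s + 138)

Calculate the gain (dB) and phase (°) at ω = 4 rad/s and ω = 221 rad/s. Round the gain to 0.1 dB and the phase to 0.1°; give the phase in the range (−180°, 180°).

ω = 4: -21.7 dB, 43.3°; ω = 221: 4.6 dB, 30.9°

Substitute s = j4:
Numerator: 2(j4) + 8 = 8 + j8
Denominator: (j4) + 138 = 138 + j4
|N| = √(8² + 8²) ≈ 11.314, ∠N ≈ 45.00°
|D| = √(138² + 4²) ≈ 138.06, ∠D ≈ 1.66°
|L| = 11.314 / 138.06 ≈ 0.08195
Gain = 20 log₁₀(0.08195) ≈ -21.73 dB
∠L = 45.00° − 1.66° = 43.34°

Substitute s = j221:
Numerator: 2(j221) + 8 = 8 + j442
Denominator: (j221) + 138 = 138 + j221
|N| = √(8² + 442²) ≈ 442.07, ∠N ≈ 88.96°
|D| = √(138² + 221²) ≈ 260.55, ∠D ≈ 58.02°
|L| = 442.07 / 260.55 ≈ 1.6967
Gain = 20 log₁₀(1.6967) ≈ 4.59 dB
∠L = 88.96° − 58.02° = 30.94°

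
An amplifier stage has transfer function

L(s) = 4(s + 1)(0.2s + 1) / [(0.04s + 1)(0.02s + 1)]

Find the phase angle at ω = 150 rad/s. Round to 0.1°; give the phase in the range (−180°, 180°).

At ω = 150 rad/s:
zero (1 + j150·1) = 1 + j150 → |·| ≈ 150, ∠ ≈ 89.62°
zero (1 + j150·0.2) = 1 + j30 → |·| ≈ 30.017, ∠ ≈ 88.09°
pole (1 + j150·0.04) = 1 + j6 → |·| ≈ 6.0828, ∠ ≈ 80.54°
pole (1 + j150·0.02) = 1 + j3 → |·| ≈ 3.1623, ∠ ≈ 71.57°
∠L = (89.62° + 88.09°) − (80.54° + 71.57°) = 25.60°

25.6°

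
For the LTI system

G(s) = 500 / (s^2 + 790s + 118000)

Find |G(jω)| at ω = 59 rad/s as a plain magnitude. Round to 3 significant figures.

0.00404

Substitute s = j59:
Numerator: 500 = 500 + j0
Denominator: (j59)^2 + 790(j59) + 118000 = 114519 + j46610
|N| = √(500² + 0²) ≈ 500, ∠N ≈ 0.00°
|D| = √(114519² + 46610²) ≈ 1.2364e+05, ∠D ≈ 22.15°
|G| = 500 / 1.2364e+05 ≈ 0.004044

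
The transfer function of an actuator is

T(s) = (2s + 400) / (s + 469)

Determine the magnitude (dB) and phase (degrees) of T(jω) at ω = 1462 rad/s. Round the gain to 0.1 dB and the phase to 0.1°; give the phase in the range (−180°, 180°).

Substitute s = j1462:
Numerator: 2(j1462) + 400 = 400 + j2924
Denominator: (j1462) + 469 = 469 + j1462
|N| = √(400² + 2924²) ≈ 2951.2, ∠N ≈ 82.21°
|D| = √(469² + 1462²) ≈ 1535.4, ∠D ≈ 72.21°
|T| = 2951.2 / 1535.4 ≈ 1.9221
Gain = 20 log₁₀(1.9221) ≈ 5.68 dB
∠T = 82.21° − 72.21° = 10.00°

5.7 dB, 10.0°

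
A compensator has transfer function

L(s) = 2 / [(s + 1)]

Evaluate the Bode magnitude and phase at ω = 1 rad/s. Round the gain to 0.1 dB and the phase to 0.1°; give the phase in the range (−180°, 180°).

At ω = 1 rad/s:
pole (1 + j1·1) = 1 + j1 → |·| ≈ 1.4142, ∠ ≈ 45.00°
|L| = 2 · 1 / (1.4142) ≈ 1.4142
Gain = 20 log₁₀(1.4142) ≈ 3.01 dB
∠L = (0°) − (45.00°) = -45.00°

3.0 dB, -45.0°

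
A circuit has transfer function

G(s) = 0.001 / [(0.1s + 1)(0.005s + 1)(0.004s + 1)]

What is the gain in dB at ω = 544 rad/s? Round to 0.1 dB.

-111.5 dB

At ω = 544 rad/s:
pole (1 + j544·0.1) = 1 + j54.4 → |·| ≈ 54.409, ∠ ≈ 88.95°
pole (1 + j544·0.005) = 1 + j2.72 → |·| ≈ 2.898, ∠ ≈ 69.81°
pole (1 + j544·0.004) = 1 + j2.176 → |·| ≈ 2.3948, ∠ ≈ 65.32°
|G| = 0.001 · 1 / (54.409 · 2.898 · 2.3948) ≈ 2.6483e-06
Gain = 20 log₁₀(2.6483e-06) ≈ -111.54 dB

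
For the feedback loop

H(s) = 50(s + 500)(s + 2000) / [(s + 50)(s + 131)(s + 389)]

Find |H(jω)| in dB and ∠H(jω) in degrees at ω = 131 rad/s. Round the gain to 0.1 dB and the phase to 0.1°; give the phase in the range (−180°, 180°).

13.7 dB, -114.3°

At s = jω = j131:
zero (s+500): 500 + j131 → |·| = √(500²+131²) = √267161 ≈ 516.88, ∠ = arctan(131/500) ≈ 14.68°
zero (s+2000): 2000 + j131 → |·| = √(2000²+131²) = √4017161 ≈ 2004.3, ∠ = arctan(131/2000) ≈ 3.75°
pole (s+50): 50 + j131 → |·| = √(50²+131²) = √19661 ≈ 140.22, ∠ = arctan(131/50) ≈ 69.11°
pole (s+131): 131 + j131 → |·| = √(131²+131²) = √34322 ≈ 185.26, ∠ = arctan(131/131) ≈ 45.00°
pole (s+389): 389 + j131 → |·| = √(389²+131²) = √168482 ≈ 410.47, ∠ = arctan(131/389) ≈ 18.61°
|H| = 50 · 1.036e+06 / 1.0663e+07 ≈ 4.8579
Gain = 20 log₁₀(4.8579) ≈ 13.73 dB
∠H = 18.43° − 132.72° = -114.29°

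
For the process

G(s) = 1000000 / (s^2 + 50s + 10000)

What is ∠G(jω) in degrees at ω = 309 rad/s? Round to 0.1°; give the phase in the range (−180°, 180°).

At s = jω = j309:
quadratic: (j309)² + 50·j309 + 10000 = -85481 + j15450 → |·| ≈ 86866, ∠ ≈ 169.75°
∠G = 0.00° − 169.75° = -169.75°

-169.8°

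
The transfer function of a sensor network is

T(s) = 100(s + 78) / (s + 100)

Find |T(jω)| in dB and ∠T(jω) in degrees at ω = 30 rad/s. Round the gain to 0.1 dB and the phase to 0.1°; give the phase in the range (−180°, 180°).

At s = jω = j30:
zero (s+78): 78 + j30 → |·| = √(78²+30²) = √6984 ≈ 83.57, ∠ = arctan(30/78) ≈ 21.04°
pole (s+100): 100 + j30 → |·| = √(100²+30²) = √10900 ≈ 104.4, ∠ = arctan(30/100) ≈ 16.70°
|T| = 100 · 83.57 / 104.4 ≈ 80.048
Gain = 20 log₁₀(80.048) ≈ 38.07 dB
∠T = 21.04° − 16.70° = 4.34°

38.1 dB, 4.3°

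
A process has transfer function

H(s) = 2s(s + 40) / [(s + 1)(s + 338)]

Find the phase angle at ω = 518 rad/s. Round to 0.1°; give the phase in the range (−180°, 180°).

At s = jω = j518:
zero (s+40): 40 + j518 → |·| = √(40²+518²) = √269924 ≈ 519.54, ∠ = arctan(518/40) ≈ 85.58°
zero at origin: s = j518 → |·| = 518, ∠ = 90.00°
pole (s+1): 1 + j518 → |·| = √(1²+518²) = √268325 ≈ 518, ∠ = arctan(518/1) ≈ 89.89°
pole (s+338): 338 + j518 → |·| = √(338²+518²) = √382568 ≈ 618.52, ∠ = arctan(518/338) ≈ 56.88°
∠H = 175.58° − 146.77° = 28.81°

28.8°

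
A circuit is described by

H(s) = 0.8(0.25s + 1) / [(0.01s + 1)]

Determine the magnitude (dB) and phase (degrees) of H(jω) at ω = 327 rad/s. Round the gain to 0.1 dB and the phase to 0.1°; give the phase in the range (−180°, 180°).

25.6 dB, 16.3°

At ω = 327 rad/s:
zero (1 + j327·0.25) = 1 + j81.75 → |·| ≈ 81.756, ∠ ≈ 89.30°
pole (1 + j327·0.01) = 1 + j3.27 → |·| ≈ 3.4195, ∠ ≈ 73.00°
|H| = 0.8 · 81.756 / (3.4195) ≈ 19.127
Gain = 20 log₁₀(19.127) ≈ 25.63 dB
∠H = (89.30°) − (73.00°) = 16.30°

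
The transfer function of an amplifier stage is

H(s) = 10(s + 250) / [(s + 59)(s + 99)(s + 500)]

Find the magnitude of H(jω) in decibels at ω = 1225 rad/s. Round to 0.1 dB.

-104.1 dB

At s = jω = j1225:
zero (s+250): 250 + j1225 → |·| = √(250²+1225²) = √1563125 ≈ 1250.2, ∠ = arctan(1225/250) ≈ 78.47°
pole (s+59): 59 + j1225 → |·| = √(59²+1225²) = √1504106 ≈ 1226.4, ∠ = arctan(1225/59) ≈ 87.24°
pole (s+99): 99 + j1225 → |·| = √(99²+1225²) = √1510426 ≈ 1229, ∠ = arctan(1225/99) ≈ 85.38°
pole (s+500): 500 + j1225 → |·| = √(500²+1225²) = √1750625 ≈ 1323.1, ∠ = arctan(1225/500) ≈ 67.80°
|H| = 10 · 1250.2 / 1.9942e+09 ≈ 6.2692e-06
Gain = 20 log₁₀(6.2692e-06) ≈ -104.06 dB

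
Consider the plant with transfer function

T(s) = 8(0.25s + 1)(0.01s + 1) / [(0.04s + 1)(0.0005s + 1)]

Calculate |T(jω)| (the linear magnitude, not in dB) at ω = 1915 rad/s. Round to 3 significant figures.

692

At ω = 1915 rad/s:
zero (1 + j1915·0.25) = 1 + j478.75 → |·| ≈ 478.75, ∠ ≈ 89.88°
zero (1 + j1915·0.01) = 1 + j19.15 → |·| ≈ 19.176, ∠ ≈ 87.01°
pole (1 + j1915·0.04) = 1 + j76.6 → |·| ≈ 76.607, ∠ ≈ 89.25°
pole (1 + j1915·0.0005) = 1 + j0.9575 → |·| ≈ 1.3845, ∠ ≈ 43.76°
|T| = 8 · 478.75 · 19.176 / (76.607 · 1.3845) ≈ 692.46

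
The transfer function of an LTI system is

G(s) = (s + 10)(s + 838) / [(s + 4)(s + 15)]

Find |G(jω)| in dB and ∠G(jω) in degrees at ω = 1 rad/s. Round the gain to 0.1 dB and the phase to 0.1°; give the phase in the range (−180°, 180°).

42.7 dB, -12.1°

At s = jω = j1:
zero (s+10): 10 + j1 → |·| = √(10²+1²) = √101 ≈ 10.05, ∠ = arctan(1/10) ≈ 5.71°
zero (s+838): 838 + j1 → |·| = √(838²+1²) = √702245 ≈ 838, ∠ = arctan(1/838) ≈ 0.07°
pole (s+4): 4 + j1 → |·| = √(4²+1²) = √17 ≈ 4.1231, ∠ = arctan(1/4) ≈ 14.04°
pole (s+15): 15 + j1 → |·| = √(15²+1²) = √226 ≈ 15.033, ∠ = arctan(1/15) ≈ 3.81°
|G| = 1 · 8421.9 / 61.983 ≈ 135.87
Gain = 20 log₁₀(135.87) ≈ 42.66 dB
∠G = 5.78° − 17.85° = -12.07°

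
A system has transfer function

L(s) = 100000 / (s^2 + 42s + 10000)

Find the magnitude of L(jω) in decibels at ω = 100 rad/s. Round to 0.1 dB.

At s = jω = j100:
quadratic: (j100)² + 42·j100 + 10000 = 0 + j4200 → |·| ≈ 4200, ∠ ≈ 90.00°
|L| = 100000 / 4200 ≈ 23.81
Gain = 20 log₁₀(23.81) ≈ 27.54 dB

27.5 dB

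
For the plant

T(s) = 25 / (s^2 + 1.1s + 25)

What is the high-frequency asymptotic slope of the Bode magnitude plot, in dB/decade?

Each pole contributes −20 dB/decade at high frequency; each zero contributes +20 dB/decade.
Net: 0 zero(s) − 2 pole(s) → -40 dB/decade.

-40 dB/decade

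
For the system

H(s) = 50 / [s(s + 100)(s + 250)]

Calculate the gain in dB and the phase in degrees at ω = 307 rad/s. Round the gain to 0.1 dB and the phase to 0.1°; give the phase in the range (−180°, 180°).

At s = jω = j307:
pole (s+100): 100 + j307 → |·| = √(100²+307²) = √104249 ≈ 322.88, ∠ = arctan(307/100) ≈ 71.96°
pole (s+250): 250 + j307 → |·| = √(250²+307²) = √156749 ≈ 395.92, ∠ = arctan(307/250) ≈ 50.84°
pole at origin: |s| = 307, ∠ = 90.00° (in denominator)
|H| = 50 / 3.9245e+07 ≈ 1.274e-06
Gain = 20 log₁₀(1.274e-06) ≈ -117.90 dB
∠H = 0.00° − 212.80° = -212.80° ≡ 147.20° (principal value)

-117.9 dB, 147.2°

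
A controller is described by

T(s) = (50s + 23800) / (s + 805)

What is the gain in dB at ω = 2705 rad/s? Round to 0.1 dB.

33.7 dB

Substitute s = j2705:
Numerator: 50(j2705) + 23800 = 23800 + j135250
Denominator: (j2705) + 805 = 805 + j2705
|N| = √(23800² + 135250²) ≈ 1.3733e+05, ∠N ≈ 80.02°
|D| = √(805² + 2705²) ≈ 2822.2, ∠D ≈ 73.43°
|T| = 1.3733e+05 / 2822.2 ≈ 48.661
Gain = 20 log₁₀(48.661) ≈ 33.74 dB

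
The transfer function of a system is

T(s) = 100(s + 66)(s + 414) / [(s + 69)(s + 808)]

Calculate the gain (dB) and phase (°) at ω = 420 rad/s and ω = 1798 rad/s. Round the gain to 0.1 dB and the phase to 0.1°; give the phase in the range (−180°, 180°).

ω = 420: 36.2 dB, 18.3°; ω = 1798: 39.4 dB, 11.3°

At s = jω = j420:
zero (s+66): 66 + j420 → |·| = √(66²+420²) = √180756 ≈ 425.15, ∠ = arctan(420/66) ≈ 81.07°
zero (s+414): 414 + j420 → |·| = √(414²+420²) = √347796 ≈ 589.74, ∠ = arctan(420/414) ≈ 45.41°
pole (s+69): 69 + j420 → |·| = √(69²+420²) = √181161 ≈ 425.63, ∠ = arctan(420/69) ≈ 80.67°
pole (s+808): 808 + j420 → |·| = √(808²+420²) = √829264 ≈ 910.64, ∠ = arctan(420/808) ≈ 27.47°
|T| = 100 · 2.5073e+05 / 3.876e+05 ≈ 64.688
Gain = 20 log₁₀(64.688) ≈ 36.22 dB
∠T = 126.48° − 108.14° = 18.34°

At s = jω = j1798:
zero (s+66): 66 + j1798 → |·| = √(66²+1798²) = √3237160 ≈ 1799.2, ∠ = arctan(1798/66) ≈ 87.90°
zero (s+414): 414 + j1798 → |·| = √(414²+1798²) = √3404200 ≈ 1845, ∠ = arctan(1798/414) ≈ 77.03°
pole (s+69): 69 + j1798 → |·| = √(69²+1798²) = √3237565 ≈ 1799.3, ∠ = arctan(1798/69) ≈ 87.80°
pole (s+808): 808 + j1798 → |·| = √(808²+1798²) = √3885668 ≈ 1971.2, ∠ = arctan(1798/808) ≈ 65.80°
|T| = 100 · 3.3195e+06 / 3.5468e+06 ≈ 93.591
Gain = 20 log₁₀(93.591) ≈ 39.42 dB
∠T = 164.93° − 153.60° = 11.33°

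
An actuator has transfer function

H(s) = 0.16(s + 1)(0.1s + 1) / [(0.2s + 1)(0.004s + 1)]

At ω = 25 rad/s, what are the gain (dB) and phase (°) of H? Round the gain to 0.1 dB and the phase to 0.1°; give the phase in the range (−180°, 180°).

6.5 dB, 71.5°

At ω = 25 rad/s:
zero (1 + j25·1) = 1 + j25 → |·| ≈ 25.02, ∠ ≈ 87.71°
zero (1 + j25·0.1) = 1 + j2.5 → |·| ≈ 2.6926, ∠ ≈ 68.20°
pole (1 + j25·0.2) = 1 + j5 → |·| ≈ 5.099, ∠ ≈ 78.69°
pole (1 + j25·0.004) = 1 + j0.1 → |·| ≈ 1.005, ∠ ≈ 5.71°
|H| = 0.16 · 25.02 · 2.6926 / (5.099 · 1.005) ≈ 2.1034
Gain = 20 log₁₀(2.1034) ≈ 6.46 dB
∠H = (87.71° + 68.20°) − (78.69° + 5.71°) = 71.51°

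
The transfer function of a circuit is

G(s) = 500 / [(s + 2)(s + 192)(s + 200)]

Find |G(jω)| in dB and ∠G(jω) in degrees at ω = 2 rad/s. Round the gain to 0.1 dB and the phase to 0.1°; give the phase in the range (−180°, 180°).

At s = jω = j2:
pole (s+2): 2 + j2 → |·| = √(2²+2²) = √8 ≈ 2.8284, ∠ = arctan(2/2) ≈ 45.00°
pole (s+192): 192 + j2 → |·| = √(192²+2²) = √36868 ≈ 192.01, ∠ = arctan(2/192) ≈ 0.60°
pole (s+200): 200 + j2 → |·| = √(200²+2²) = √40004 ≈ 200.01, ∠ = arctan(2/200) ≈ 0.57°
|G| = 500 / 1.0862e+05 ≈ 0.0046032
Gain = 20 log₁₀(0.0046032) ≈ -46.74 dB
∠G = 0.00° − 46.17° = -46.17°

-46.7 dB, -46.2°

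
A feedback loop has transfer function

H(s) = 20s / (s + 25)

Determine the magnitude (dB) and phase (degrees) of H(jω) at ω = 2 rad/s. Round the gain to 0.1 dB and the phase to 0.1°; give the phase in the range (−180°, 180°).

4.1 dB, 85.4°

At s = jω = j2:
zero at origin: s = j2 → |·| = 2, ∠ = 90.00°
pole (s+25): 25 + j2 → |·| = √(25²+2²) = √629 ≈ 25.08, ∠ = arctan(2/25) ≈ 4.57°
|H| = 20 · 2 / 25.08 ≈ 1.5949
Gain = 20 log₁₀(1.5949) ≈ 4.05 dB
∠H = 90.00° − 4.57° = 85.43°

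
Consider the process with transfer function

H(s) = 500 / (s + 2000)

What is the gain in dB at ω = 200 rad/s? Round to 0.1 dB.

Substitute s = j200:
Numerator: 500 = 500 + j0
Denominator: (j200) + 2000 = 2000 + j200
|N| = √(500² + 0²) ≈ 500, ∠N ≈ 0.00°
|D| = √(2000² + 200²) ≈ 2010, ∠D ≈ 5.71°
|H| = 500 / 2010 ≈ 0.24876
Gain = 20 log₁₀(0.24876) ≈ -12.08 dB

-12.1 dB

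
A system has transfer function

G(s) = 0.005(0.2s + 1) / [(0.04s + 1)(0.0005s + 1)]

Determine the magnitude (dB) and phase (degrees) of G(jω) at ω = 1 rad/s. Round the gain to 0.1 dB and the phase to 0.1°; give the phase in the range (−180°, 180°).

-45.9 dB, 9.0°

At ω = 1 rad/s:
zero (1 + j1·0.2) = 1 + j0.2 → |·| ≈ 1.0198, ∠ ≈ 11.31°
pole (1 + j1·0.04) = 1 + j0.04 → |·| ≈ 1.0008, ∠ ≈ 2.29°
pole (1 + j1·0.0005) = 1 + j0.0005 → |·| ≈ 1, ∠ ≈ 0.03°
|G| = 0.005 · 1.0198 / (1.0008 · 1) ≈ 0.0050949
Gain = 20 log₁₀(0.0050949) ≈ -45.86 dB
∠G = (11.31°) − (2.29° + 0.03°) = 8.99°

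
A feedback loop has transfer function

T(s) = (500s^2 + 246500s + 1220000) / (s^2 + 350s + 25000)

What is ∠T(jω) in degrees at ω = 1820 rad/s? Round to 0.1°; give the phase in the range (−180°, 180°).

-4.2°

Substitute s = j1820:
Numerator: 500(j1820)^2 + 246500(j1820) + 1220000 = -1654980000 + j448630000
Denominator: (j1820)^2 + 350(j1820) + 25000 = -3287400 + j637000
|N| = √(1654980000² + 448630000²) ≈ 1.7147e+09, ∠N ≈ 164.83°
|D| = √(3287400² + 637000²) ≈ 3.3485e+06, ∠D ≈ 169.03°
∠T = 164.83° − 169.03° = -4.20°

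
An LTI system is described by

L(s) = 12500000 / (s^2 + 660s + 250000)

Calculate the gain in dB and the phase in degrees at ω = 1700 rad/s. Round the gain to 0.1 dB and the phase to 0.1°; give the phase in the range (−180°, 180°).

At s = jω = j1700:
quadratic: (j1700)² + 660·j1700 + 250000 = -2640000 + j1122000 → |·| ≈ 2.8685e+06, ∠ ≈ 156.97°
|L| = 12500000 / 2.8685e+06 ≈ 4.3577
Gain = 20 log₁₀(4.3577) ≈ 12.79 dB
∠L = 0.00° − 156.97° = -156.97°

12.8 dB, -157.0°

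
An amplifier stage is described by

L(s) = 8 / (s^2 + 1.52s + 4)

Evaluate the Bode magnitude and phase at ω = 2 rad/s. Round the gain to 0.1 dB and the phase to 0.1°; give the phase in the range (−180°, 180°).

At s = jω = j2:
quadratic: (j2)² + 1.52·j2 + 4 = 0 + j3.04 → |·| ≈ 3.04, ∠ ≈ 90.00°
|L| = 8 / 3.04 ≈ 2.6316
Gain = 20 log₁₀(2.6316) ≈ 8.40 dB
∠L = 0.00° − 90.00° = -90.00°

8.4 dB, -90.0°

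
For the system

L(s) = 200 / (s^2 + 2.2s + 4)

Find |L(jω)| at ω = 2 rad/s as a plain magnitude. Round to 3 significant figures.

At s = jω = j2:
quadratic: (j2)² + 2.2·j2 + 4 = 0 + j4.4 → |·| ≈ 4.4, ∠ ≈ 90.00°
|L| = 200 / 4.4 ≈ 45.455

45.5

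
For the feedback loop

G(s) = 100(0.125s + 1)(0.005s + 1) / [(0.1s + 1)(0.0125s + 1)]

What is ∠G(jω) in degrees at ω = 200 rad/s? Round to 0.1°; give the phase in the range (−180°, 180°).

At ω = 200 rad/s:
zero (1 + j200·0.125) = 1 + j25 → |·| ≈ 25.02, ∠ ≈ 87.71°
zero (1 + j200·0.005) = 1 + j1 → |·| ≈ 1.4142, ∠ ≈ 45.00°
pole (1 + j200·0.1) = 1 + j20 → |·| ≈ 20.025, ∠ ≈ 87.14°
pole (1 + j200·0.0125) = 1 + j2.5 → |·| ≈ 2.6926, ∠ ≈ 68.20°
∠G = (87.71° + 45.00°) − (87.14° + 68.20°) = -22.63°

-22.6°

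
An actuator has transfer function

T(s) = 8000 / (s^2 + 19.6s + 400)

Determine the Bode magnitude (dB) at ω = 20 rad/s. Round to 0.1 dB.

At s = jω = j20:
quadratic: (j20)² + 19.6·j20 + 400 = 0 + j392 → |·| ≈ 392, ∠ ≈ 90.00°
|T| = 8000 / 392 ≈ 20.408
Gain = 20 log₁₀(20.408) ≈ 26.20 dB

26.2 dB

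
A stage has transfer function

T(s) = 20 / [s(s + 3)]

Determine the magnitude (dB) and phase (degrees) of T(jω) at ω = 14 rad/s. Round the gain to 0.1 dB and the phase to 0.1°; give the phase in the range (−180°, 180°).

-20.0 dB, -167.9°

At s = jω = j14:
pole (s+3): 3 + j14 → |·| = √(3²+14²) = √205 ≈ 14.318, ∠ = arctan(14/3) ≈ 77.91°
pole at origin: |s| = 14, ∠ = 90.00° (in denominator)
|T| = 20 / 200.45 ≈ 0.099776
Gain = 20 log₁₀(0.099776) ≈ -20.02 dB
∠T = 0.00° − 167.91° = -167.91°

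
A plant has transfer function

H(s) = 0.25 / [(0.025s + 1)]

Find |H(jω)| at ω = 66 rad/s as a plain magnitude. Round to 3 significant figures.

At ω = 66 rad/s:
pole (1 + j66·0.025) = 1 + j1.65 → |·| ≈ 1.9294, ∠ ≈ 58.78°
|H| = 0.25 · 1 / (1.9294) ≈ 0.12957

0.130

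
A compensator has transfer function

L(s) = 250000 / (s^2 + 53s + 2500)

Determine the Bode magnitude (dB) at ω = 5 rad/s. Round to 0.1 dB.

40.0 dB

At s = jω = j5:
quadratic: (j5)² + 53·j5 + 2500 = 2475 + j265 → |·| ≈ 2489.1, ∠ ≈ 6.11°
|L| = 250000 / 2489.1 ≈ 100.44
Gain = 20 log₁₀(100.44) ≈ 40.04 dB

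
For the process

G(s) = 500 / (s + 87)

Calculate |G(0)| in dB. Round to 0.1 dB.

G(0) = 500 / 87 ≈ 5.7471
20 log₁₀(5.7471) ≈ 15.19 dB

15.2 dB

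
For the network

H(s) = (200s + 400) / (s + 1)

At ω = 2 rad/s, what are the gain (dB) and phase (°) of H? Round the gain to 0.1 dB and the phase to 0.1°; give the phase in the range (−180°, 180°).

48.1 dB, -18.4°

Substitute s = j2:
Numerator: 200(j2) + 400 = 400 + j400
Denominator: (j2) + 1 = 1 + j2
|N| = √(400² + 400²) ≈ 565.69, ∠N ≈ 45.00°
|D| = √(1² + 2²) ≈ 2.2361, ∠D ≈ 63.43°
|H| = 565.69 / 2.2361 ≈ 252.98
Gain = 20 log₁₀(252.98) ≈ 48.06 dB
∠H = 45.00° − 63.43° = -18.43°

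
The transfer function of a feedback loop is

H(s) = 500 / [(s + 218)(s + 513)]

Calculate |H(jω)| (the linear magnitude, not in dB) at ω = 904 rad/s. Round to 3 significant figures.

At s = jω = j904:
pole (s+218): 218 + j904 → |·| = √(218²+904²) = √864740 ≈ 929.91, ∠ = arctan(904/218) ≈ 76.44°
pole (s+513): 513 + j904 → |·| = √(513²+904²) = √1080385 ≈ 1039.4, ∠ = arctan(904/513) ≈ 60.43°
|H| = 500 / 9.6655e+05 ≈ 0.0005173

0.000517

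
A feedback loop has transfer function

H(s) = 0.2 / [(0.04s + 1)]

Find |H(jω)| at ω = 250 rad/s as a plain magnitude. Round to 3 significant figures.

0.0199

At ω = 250 rad/s:
pole (1 + j250·0.04) = 1 + j10 → |·| ≈ 10.05, ∠ ≈ 84.29°
|H| = 0.2 · 1 / (10.05) ≈ 0.0199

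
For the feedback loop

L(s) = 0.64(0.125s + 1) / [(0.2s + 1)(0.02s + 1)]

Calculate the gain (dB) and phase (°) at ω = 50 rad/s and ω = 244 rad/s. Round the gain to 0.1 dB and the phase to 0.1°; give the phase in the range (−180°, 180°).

At ω = 50 rad/s:
zero (1 + j50·0.125) = 1 + j6.25 → |·| ≈ 6.3295, ∠ ≈ 80.91°
pole (1 + j50·0.2) = 1 + j10 → |·| ≈ 10.05, ∠ ≈ 84.29°
pole (1 + j50·0.02) = 1 + j1 → |·| ≈ 1.4142, ∠ ≈ 45.00°
|L| = 0.64 · 6.3295 / (10.05 · 1.4142) ≈ 0.28502
Gain = 20 log₁₀(0.28502) ≈ -10.90 dB
∠L = (80.91°) − (84.29° + 45.00°) = -48.38°

At ω = 244 rad/s:
zero (1 + j244·0.125) = 1 + j30.5 → |·| ≈ 30.516, ∠ ≈ 88.12°
pole (1 + j244·0.2) = 1 + j48.8 → |·| ≈ 48.81, ∠ ≈ 88.83°
pole (1 + j244·0.02) = 1 + j4.88 → |·| ≈ 4.9814, ∠ ≈ 78.42°
|L| = 0.64 · 30.516 / (48.81 · 4.9814) ≈ 0.080324
Gain = 20 log₁₀(0.080324) ≈ -21.90 dB
∠L = (88.12°) − (88.83° + 78.42°) = -79.13°

ω = 50: -10.9 dB, -48.4°; ω = 244: -21.9 dB, -79.1°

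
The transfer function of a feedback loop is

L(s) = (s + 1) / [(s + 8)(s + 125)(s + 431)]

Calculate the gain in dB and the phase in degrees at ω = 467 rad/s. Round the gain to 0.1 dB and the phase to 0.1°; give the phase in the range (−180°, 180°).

At s = jω = j467:
zero (s+1): 1 + j467 → |·| = √(1²+467²) = √218090 ≈ 467, ∠ = arctan(467/1) ≈ 89.88°
pole (s+8): 8 + j467 → |·| = √(8²+467²) = √218153 ≈ 467.07, ∠ = arctan(467/8) ≈ 89.02°
pole (s+125): 125 + j467 → |·| = √(125²+467²) = √233714 ≈ 483.44, ∠ = arctan(467/125) ≈ 75.02°
pole (s+431): 431 + j467 → |·| = √(431²+467²) = √403850 ≈ 635.49, ∠ = arctan(467/431) ≈ 47.30°
|L| = 1 · 467 / 1.4349e+08 ≈ 3.2546e-06
Gain = 20 log₁₀(3.2546e-06) ≈ -109.75 dB
∠L = 89.88° − 211.34° = -121.46°

-109.8 dB, -121.5°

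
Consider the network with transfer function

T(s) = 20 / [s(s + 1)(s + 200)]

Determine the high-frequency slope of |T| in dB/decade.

-60 dB/decade

Each pole contributes −20 dB/decade at high frequency; each zero contributes +20 dB/decade.
Net: 0 zero(s) − 3 pole(s) → -60 dB/decade.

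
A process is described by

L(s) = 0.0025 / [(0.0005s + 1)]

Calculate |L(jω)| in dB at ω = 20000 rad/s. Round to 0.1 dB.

At ω = 20000 rad/s:
pole (1 + j20000·0.0005) = 1 + j10 → |·| ≈ 10.05, ∠ ≈ 84.29°
|L| = 0.0025 · 1 / (10.05) ≈ 0.00024876
Gain = 20 log₁₀(0.00024876) ≈ -72.08 dB

-72.1 dB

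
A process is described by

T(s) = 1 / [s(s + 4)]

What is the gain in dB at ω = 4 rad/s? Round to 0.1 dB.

At s = jω = j4:
pole (s+4): 4 + j4 → |·| = √(4²+4²) = √32 ≈ 5.6569, ∠ = arctan(4/4) ≈ 45.00°
pole at origin: |s| = 4, ∠ = 90.00° (in denominator)
|T| = 1 / 22.628 ≈ 0.044193
Gain = 20 log₁₀(0.044193) ≈ -27.09 dB

-27.1 dB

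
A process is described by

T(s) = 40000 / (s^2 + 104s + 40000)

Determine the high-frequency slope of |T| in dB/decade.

Each pole contributes −20 dB/decade at high frequency; each zero contributes +20 dB/decade.
Net: 0 zero(s) − 2 pole(s) → -40 dB/decade.

-40 dB/decade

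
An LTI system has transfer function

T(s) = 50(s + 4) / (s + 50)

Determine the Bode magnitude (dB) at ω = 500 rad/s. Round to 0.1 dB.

At s = jω = j500:
zero (s+4): 4 + j500 → |·| = √(4²+500²) = √250016 ≈ 500.02, ∠ = arctan(500/4) ≈ 89.54°
pole (s+50): 50 + j500 → |·| = √(50²+500²) = √252500 ≈ 502.49, ∠ = arctan(500/50) ≈ 84.29°
|T| = 50 · 500.02 / 502.49 ≈ 49.754
Gain = 20 log₁₀(49.754) ≈ 33.94 dB

33.9 dB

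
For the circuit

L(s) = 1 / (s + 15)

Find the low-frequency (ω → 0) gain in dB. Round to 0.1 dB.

L(0) = 1 / (15) ≈ 0.066667
20 log₁₀(0.066667) ≈ -23.52 dB

-23.5 dB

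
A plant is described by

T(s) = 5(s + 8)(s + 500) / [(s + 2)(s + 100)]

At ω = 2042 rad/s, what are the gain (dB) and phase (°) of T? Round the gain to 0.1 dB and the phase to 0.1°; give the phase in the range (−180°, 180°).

14.2 dB, -11.1°

At s = jω = j2042:
zero (s+8): 8 + j2042 → |·| = √(8²+2042²) = √4169828 ≈ 2042, ∠ = arctan(2042/8) ≈ 89.78°
zero (s+500): 500 + j2042 → |·| = √(500²+2042²) = √4419764 ≈ 2102.3, ∠ = arctan(2042/500) ≈ 76.24°
pole (s+2): 2 + j2042 → |·| = √(2²+2042²) = √4169768 ≈ 2042, ∠ = arctan(2042/2) ≈ 89.94°
pole (s+100): 100 + j2042 → |·| = √(100²+2042²) = √4179764 ≈ 2044.4, ∠ = arctan(2042/100) ≈ 87.20°
|T| = 5 · 4.2929e+06 / 4.1747e+06 ≈ 5.1416
Gain = 20 log₁₀(5.1416) ≈ 14.22 dB
∠T = 166.02° − 177.14° = -11.12°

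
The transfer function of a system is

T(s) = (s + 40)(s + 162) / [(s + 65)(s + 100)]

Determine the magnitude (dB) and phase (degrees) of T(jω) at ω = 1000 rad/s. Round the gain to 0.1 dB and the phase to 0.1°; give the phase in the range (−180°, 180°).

At s = jω = j1000:
zero (s+40): 40 + j1000 → |·| = √(40²+1000²) = √1001600 ≈ 1000.8, ∠ = arctan(1000/40) ≈ 87.71°
zero (s+162): 162 + j1000 → |·| = √(162²+1000²) = √1026244 ≈ 1013, ∠ = arctan(1000/162) ≈ 80.80°
pole (s+65): 65 + j1000 → |·| = √(65²+1000²) = √1004225 ≈ 1002.1, ∠ = arctan(1000/65) ≈ 86.28°
pole (s+100): 100 + j1000 → |·| = √(100²+1000²) = √1010000 ≈ 1005, ∠ = arctan(1000/100) ≈ 84.29°
|T| = 1 · 1.0138e+06 / 1.0071e+06 ≈ 1.0067
Gain = 20 log₁₀(1.0067) ≈ 0.06 dB
∠T = 168.51° − 170.57° = -2.06°

0.1 dB, -2.1°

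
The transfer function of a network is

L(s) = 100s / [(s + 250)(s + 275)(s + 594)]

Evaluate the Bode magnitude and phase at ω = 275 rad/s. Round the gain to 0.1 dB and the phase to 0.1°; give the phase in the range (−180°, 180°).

At s = jω = j275:
zero at origin: s = j275 → |·| = 275, ∠ = 90.00°
pole (s+250): 250 + j275 → |·| = √(250²+275²) = √138125 ≈ 371.65, ∠ = arctan(275/250) ≈ 47.73°
pole (s+275): 275 + j275 → |·| = √(275²+275²) = √151250 ≈ 388.91, ∠ = arctan(275/275) ≈ 45.00°
pole (s+594): 594 + j275 → |·| = √(594²+275²) = √428461 ≈ 654.57, ∠ = arctan(275/594) ≈ 24.84°
|L| = 100 · 275 / 9.4611e+07 ≈ 0.00029066
Gain = 20 log₁₀(0.00029066) ≈ -70.73 dB
∠L = 90.00° − 117.57° = -27.57°

-70.7 dB, -27.6°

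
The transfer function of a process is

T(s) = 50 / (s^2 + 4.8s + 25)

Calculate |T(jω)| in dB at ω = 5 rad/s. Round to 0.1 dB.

At s = jω = j5:
quadratic: (j5)² + 4.8·j5 + 25 = 0 + j24 → |·| ≈ 24, ∠ ≈ 90.00°
|T| = 50 / 24 ≈ 2.0833
Gain = 20 log₁₀(2.0833) ≈ 6.38 dB

6.4 dB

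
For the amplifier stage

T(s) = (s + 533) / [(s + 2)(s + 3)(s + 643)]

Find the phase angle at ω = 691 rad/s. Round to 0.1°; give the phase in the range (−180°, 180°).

At s = jω = j691:
zero (s+533): 533 + j691 → |·| = √(533²+691²) = √761570 ≈ 872.68, ∠ = arctan(691/533) ≈ 52.36°
pole (s+2): 2 + j691 → |·| = √(2²+691²) = √477485 ≈ 691, ∠ = arctan(691/2) ≈ 89.83°
pole (s+3): 3 + j691 → |·| = √(3²+691²) = √477490 ≈ 691.01, ∠ = arctan(691/3) ≈ 89.75°
pole (s+643): 643 + j691 → |·| = √(643²+691²) = √890930 ≈ 943.89, ∠ = arctan(691/643) ≈ 47.06°
∠T = 52.36° − 226.64° = -174.28°

-174.3°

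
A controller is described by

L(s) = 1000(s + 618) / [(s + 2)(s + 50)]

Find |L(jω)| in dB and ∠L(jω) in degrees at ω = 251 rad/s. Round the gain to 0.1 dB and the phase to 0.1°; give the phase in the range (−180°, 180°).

At s = jω = j251:
zero (s+618): 618 + j251 → |·| = √(618²+251²) = √444925 ≈ 667.03, ∠ = arctan(251/618) ≈ 22.10°
pole (s+2): 2 + j251 → |·| = √(2²+251²) = √63005 ≈ 251.01, ∠ = arctan(251/2) ≈ 89.54°
pole (s+50): 50 + j251 → |·| = √(50²+251²) = √65501 ≈ 255.93, ∠ = arctan(251/50) ≈ 78.73°
|L| = 1000 · 667.03 / 64241 ≈ 10.383
Gain = 20 log₁₀(10.383) ≈ 20.33 dB
∠L = 22.10° − 168.27° = -146.17°

20.3 dB, -146.2°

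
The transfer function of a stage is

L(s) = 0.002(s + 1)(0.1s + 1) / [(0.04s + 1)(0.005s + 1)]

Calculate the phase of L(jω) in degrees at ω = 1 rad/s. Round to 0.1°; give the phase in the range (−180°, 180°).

48.1°

At ω = 1 rad/s:
zero (1 + j1·1) = 1 + j1 → |·| ≈ 1.4142, ∠ ≈ 45.00°
zero (1 + j1·0.1) = 1 + j0.1 → |·| ≈ 1.005, ∠ ≈ 5.71°
pole (1 + j1·0.04) = 1 + j0.04 → |·| ≈ 1.0008, ∠ ≈ 2.29°
pole (1 + j1·0.005) = 1 + j0.005 → |·| ≈ 1, ∠ ≈ 0.29°
∠L = (45.00° + 5.71°) − (2.29° + 0.29°) = 48.13°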